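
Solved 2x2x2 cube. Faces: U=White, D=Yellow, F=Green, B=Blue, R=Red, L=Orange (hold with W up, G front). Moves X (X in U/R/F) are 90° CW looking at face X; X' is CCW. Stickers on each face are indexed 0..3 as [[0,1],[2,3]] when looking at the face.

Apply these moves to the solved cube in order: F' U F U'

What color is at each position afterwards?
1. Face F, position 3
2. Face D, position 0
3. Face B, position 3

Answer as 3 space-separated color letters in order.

Answer: R Y B

Derivation:
After move 1 (F'): F=GGGG U=WWRR R=YRYR D=OOYY L=OWOW
After move 2 (U): U=RWRW F=YRGG R=BBYR B=OWBB L=GGOW
After move 3 (F): F=GYGR U=RWWG R=RBWR D=YBYY L=GOOO
After move 4 (U'): U=WGRW F=GOGR R=GYWR B=RBBB L=OWOO
Query 1: F[3] = R
Query 2: D[0] = Y
Query 3: B[3] = B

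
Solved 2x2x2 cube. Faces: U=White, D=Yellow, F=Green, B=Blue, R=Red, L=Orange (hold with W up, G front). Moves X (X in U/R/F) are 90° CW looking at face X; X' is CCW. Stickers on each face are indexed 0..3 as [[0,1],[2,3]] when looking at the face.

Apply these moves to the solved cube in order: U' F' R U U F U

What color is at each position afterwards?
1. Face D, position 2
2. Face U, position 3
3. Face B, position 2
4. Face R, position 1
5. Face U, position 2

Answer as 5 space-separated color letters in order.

Answer: Y G W O Y

Derivation:
After move 1 (U'): U=WWWW F=OOGG R=GGRR B=RRBB L=BBOO
After move 2 (F'): F=OGOG U=WWGR R=YGYR D=BOYY L=BWOW
After move 3 (R): R=YYRG U=WGGG F=OOOY D=BBYR B=RRWB
After move 4 (U): U=GWGG F=YYOY R=RRRG B=BWWB L=OOOW
After move 5 (U): U=GGGW F=RROY R=BWRG B=OOWB L=YYOW
After move 6 (F): F=ORYR U=GGWY R=GWWG D=RBYR L=YBOB
After move 7 (U): U=WGYG F=GWYR R=OOWG B=YBWB L=OROB
Query 1: D[2] = Y
Query 2: U[3] = G
Query 3: B[2] = W
Query 4: R[1] = O
Query 5: U[2] = Y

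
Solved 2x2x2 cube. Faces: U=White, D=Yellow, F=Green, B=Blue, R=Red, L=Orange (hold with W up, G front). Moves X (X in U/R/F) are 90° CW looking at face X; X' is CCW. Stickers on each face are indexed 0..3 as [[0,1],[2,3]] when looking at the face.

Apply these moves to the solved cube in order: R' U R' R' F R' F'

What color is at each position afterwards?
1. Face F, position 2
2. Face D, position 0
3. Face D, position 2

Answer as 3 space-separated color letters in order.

After move 1 (R'): R=RRRR U=WBWB F=GWGW D=YGYG B=YBYB
After move 2 (U): U=WWBB F=RRGW R=YBRR B=OOYB L=GWOO
After move 3 (R'): R=BRYR U=WYBO F=RWGB D=YRYW B=GOGB
After move 4 (R'): R=RRBY U=WGBG F=RYGO D=YWYB B=WORB
After move 5 (F): F=GROY U=WGOW R=BRGY D=BRYB L=GYOW
After move 6 (R'): R=RYBG U=WROW F=GGOW D=BRYY B=BORB
After move 7 (F'): F=GWGO U=WRRB R=RYBG D=YWYY L=GWOO
Query 1: F[2] = G
Query 2: D[0] = Y
Query 3: D[2] = Y

Answer: G Y Y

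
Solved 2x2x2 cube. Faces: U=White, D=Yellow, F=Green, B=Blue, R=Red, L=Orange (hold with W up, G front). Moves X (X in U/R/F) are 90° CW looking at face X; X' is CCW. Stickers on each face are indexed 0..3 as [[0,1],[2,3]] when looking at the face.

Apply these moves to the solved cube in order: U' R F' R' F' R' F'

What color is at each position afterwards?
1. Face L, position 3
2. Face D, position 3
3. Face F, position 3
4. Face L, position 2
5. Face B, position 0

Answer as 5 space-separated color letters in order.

Answer: G O Y O G

Derivation:
After move 1 (U'): U=WWWW F=OOGG R=GGRR B=RRBB L=BBOO
After move 2 (R): R=RGRG U=WOWG F=OYGY D=YBYR B=WRWB
After move 3 (F'): F=YYOG U=WORR R=BGYG D=BOYR L=BGOW
After move 4 (R'): R=GGBY U=WWRW F=YOOR D=BYYG B=RROB
After move 5 (F'): F=ORYO U=WWGB R=YGBY D=GWYG L=BWOR
After move 6 (R'): R=GYYB U=WOGR F=OWYB D=GRYO B=GRWB
After move 7 (F'): F=WBOY U=WOGY R=RYGB D=WRYO L=BROG
Query 1: L[3] = G
Query 2: D[3] = O
Query 3: F[3] = Y
Query 4: L[2] = O
Query 5: B[0] = G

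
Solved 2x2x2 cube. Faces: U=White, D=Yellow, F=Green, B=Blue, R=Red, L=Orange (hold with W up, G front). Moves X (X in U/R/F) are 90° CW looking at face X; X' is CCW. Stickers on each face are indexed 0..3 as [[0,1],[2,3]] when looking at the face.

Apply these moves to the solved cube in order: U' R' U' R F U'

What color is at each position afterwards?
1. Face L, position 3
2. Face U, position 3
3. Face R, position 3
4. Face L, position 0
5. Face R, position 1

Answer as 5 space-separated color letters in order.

Answer: Y O W W B

Derivation:
After move 1 (U'): U=WWWW F=OOGG R=GGRR B=RRBB L=BBOO
After move 2 (R'): R=GRGR U=WBWR F=OWGW D=YOYG B=YRYB
After move 3 (U'): U=BRWW F=BBGW R=OWGR B=GRYB L=YROO
After move 4 (R): R=GORW U=BBWW F=BOGG D=YYYG B=WRRB
After move 5 (F): F=GBGO U=BBOR R=WOWW D=RGYG L=YYOY
After move 6 (U'): U=BRBO F=YYGO R=GBWW B=WORB L=WROY
Query 1: L[3] = Y
Query 2: U[3] = O
Query 3: R[3] = W
Query 4: L[0] = W
Query 5: R[1] = B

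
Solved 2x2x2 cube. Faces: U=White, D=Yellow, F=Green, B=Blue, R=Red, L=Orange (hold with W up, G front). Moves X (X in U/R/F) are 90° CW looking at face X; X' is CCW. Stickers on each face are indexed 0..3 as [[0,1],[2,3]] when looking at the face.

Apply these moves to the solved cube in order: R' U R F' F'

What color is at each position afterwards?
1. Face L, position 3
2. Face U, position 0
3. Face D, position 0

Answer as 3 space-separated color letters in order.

After move 1 (R'): R=RRRR U=WBWB F=GWGW D=YGYG B=YBYB
After move 2 (U): U=WWBB F=RRGW R=YBRR B=OOYB L=GWOO
After move 3 (R): R=RYRB U=WRBW F=RGGG D=YYYO B=BOWB
After move 4 (F'): F=GGRG U=WRRR R=YYYB D=WOYO L=GWOB
After move 5 (F'): F=GGGR U=WRYY R=OYWB D=WBYO L=GROR
Query 1: L[3] = R
Query 2: U[0] = W
Query 3: D[0] = W

Answer: R W W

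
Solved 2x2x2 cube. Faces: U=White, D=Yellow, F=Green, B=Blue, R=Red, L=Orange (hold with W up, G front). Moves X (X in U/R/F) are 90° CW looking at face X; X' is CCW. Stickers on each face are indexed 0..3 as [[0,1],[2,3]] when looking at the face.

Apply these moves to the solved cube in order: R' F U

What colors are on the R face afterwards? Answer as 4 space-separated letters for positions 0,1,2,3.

Answer: Y B B R

Derivation:
After move 1 (R'): R=RRRR U=WBWB F=GWGW D=YGYG B=YBYB
After move 2 (F): F=GGWW U=WBOO R=WRBR D=RRYG L=OYOG
After move 3 (U): U=OWOB F=WRWW R=YBBR B=OYYB L=GGOG
Query: R face = YBBR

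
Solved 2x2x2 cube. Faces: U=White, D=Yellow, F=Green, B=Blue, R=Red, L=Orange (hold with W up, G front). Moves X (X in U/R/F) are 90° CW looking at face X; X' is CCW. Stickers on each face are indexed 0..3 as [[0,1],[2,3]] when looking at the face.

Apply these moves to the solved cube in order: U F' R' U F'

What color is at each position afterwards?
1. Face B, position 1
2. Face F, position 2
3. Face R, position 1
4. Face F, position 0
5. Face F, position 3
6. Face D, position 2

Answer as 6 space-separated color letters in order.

Answer: W B O R R Y

Derivation:
After move 1 (U): U=WWWW F=RRGG R=BBRR B=OOBB L=GGOO
After move 2 (F'): F=RGRG U=WWBR R=YBYR D=GOYY L=GWOW
After move 3 (R'): R=BRYY U=WBBO F=RWRR D=GGYG B=YOOB
After move 4 (U): U=BWOB F=BRRR R=YOYY B=GWOB L=RWOW
After move 5 (F'): F=RRBR U=BWYY R=GOGY D=WWYG L=RBOO
Query 1: B[1] = W
Query 2: F[2] = B
Query 3: R[1] = O
Query 4: F[0] = R
Query 5: F[3] = R
Query 6: D[2] = Y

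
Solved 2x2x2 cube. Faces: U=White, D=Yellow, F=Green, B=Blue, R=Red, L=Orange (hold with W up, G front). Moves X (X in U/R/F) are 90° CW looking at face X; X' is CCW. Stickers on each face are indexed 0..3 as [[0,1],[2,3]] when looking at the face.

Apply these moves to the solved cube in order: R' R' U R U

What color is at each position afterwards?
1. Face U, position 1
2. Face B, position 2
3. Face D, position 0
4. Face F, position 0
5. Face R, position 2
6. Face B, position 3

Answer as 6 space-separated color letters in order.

After move 1 (R'): R=RRRR U=WBWB F=GWGW D=YGYG B=YBYB
After move 2 (R'): R=RRRR U=WYWY F=GBGB D=YWYW B=GBGB
After move 3 (U): U=WWYY F=RRGB R=GBRR B=OOGB L=GBOO
After move 4 (R): R=RGRB U=WRYB F=RWGW D=YGYO B=YOWB
After move 5 (U): U=YWBR F=RGGW R=YORB B=GBWB L=RWOO
Query 1: U[1] = W
Query 2: B[2] = W
Query 3: D[0] = Y
Query 4: F[0] = R
Query 5: R[2] = R
Query 6: B[3] = B

Answer: W W Y R R B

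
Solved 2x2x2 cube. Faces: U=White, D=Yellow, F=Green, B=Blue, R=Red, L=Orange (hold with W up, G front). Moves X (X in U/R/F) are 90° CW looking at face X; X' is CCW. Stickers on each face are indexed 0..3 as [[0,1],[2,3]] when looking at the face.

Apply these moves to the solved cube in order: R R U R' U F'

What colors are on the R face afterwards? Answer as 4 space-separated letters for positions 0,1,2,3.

After move 1 (R): R=RRRR U=WGWG F=GYGY D=YBYB B=WBWB
After move 2 (R): R=RRRR U=WYWY F=GBGB D=YWYW B=GBGB
After move 3 (U): U=WWYY F=RRGB R=GBRR B=OOGB L=GBOO
After move 4 (R'): R=BRGR U=WGYO F=RWGY D=YRYB B=WOWB
After move 5 (U): U=YWOG F=BRGY R=WOGR B=GBWB L=RWOO
After move 6 (F'): F=RYBG U=YWWG R=ROYR D=WOYB L=RGOO
Query: R face = ROYR

Answer: R O Y R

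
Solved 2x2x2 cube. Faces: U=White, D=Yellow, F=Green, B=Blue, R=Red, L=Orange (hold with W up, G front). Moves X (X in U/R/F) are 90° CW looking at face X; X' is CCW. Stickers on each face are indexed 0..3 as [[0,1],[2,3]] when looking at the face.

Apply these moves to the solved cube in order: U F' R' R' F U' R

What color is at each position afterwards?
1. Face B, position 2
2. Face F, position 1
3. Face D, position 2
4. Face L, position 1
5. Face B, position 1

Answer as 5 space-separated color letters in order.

After move 1 (U): U=WWWW F=RRGG R=BBRR B=OOBB L=GGOO
After move 2 (F'): F=RGRG U=WWBR R=YBYR D=GOYY L=GWOW
After move 3 (R'): R=BRYY U=WBBO F=RWRR D=GGYG B=YOOB
After move 4 (R'): R=RYBY U=WOBY F=RBRO D=GWYR B=GOGB
After move 5 (F): F=RROB U=WOWW R=BYYY D=BRYR L=GGOW
After move 6 (U'): U=OWWW F=GGOB R=RRYY B=BYGB L=GOOW
After move 7 (R): R=YRYR U=OGWB F=GROR D=BGYB B=WYWB
Query 1: B[2] = W
Query 2: F[1] = R
Query 3: D[2] = Y
Query 4: L[1] = O
Query 5: B[1] = Y

Answer: W R Y O Y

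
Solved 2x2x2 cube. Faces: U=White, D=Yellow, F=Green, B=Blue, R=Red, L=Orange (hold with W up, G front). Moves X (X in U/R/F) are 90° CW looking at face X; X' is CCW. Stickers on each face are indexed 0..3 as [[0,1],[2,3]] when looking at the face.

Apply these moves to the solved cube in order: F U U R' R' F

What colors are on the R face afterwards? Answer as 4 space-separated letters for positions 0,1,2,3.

After move 1 (F): F=GGGG U=WWOO R=WRWR D=RRYY L=OYOY
After move 2 (U): U=OWOW F=WRGG R=BBWR B=OYBB L=GGOY
After move 3 (U): U=OOWW F=BBGG R=OYWR B=GGBB L=WROY
After move 4 (R'): R=YROW U=OBWG F=BOGW D=RBYG B=YGRB
After move 5 (R'): R=RWYO U=ORWY F=BBGG D=ROYW B=GGBB
After move 6 (F): F=GBGB U=ORYR R=WWYO D=YRYW L=WROO
Query: R face = WWYO

Answer: W W Y O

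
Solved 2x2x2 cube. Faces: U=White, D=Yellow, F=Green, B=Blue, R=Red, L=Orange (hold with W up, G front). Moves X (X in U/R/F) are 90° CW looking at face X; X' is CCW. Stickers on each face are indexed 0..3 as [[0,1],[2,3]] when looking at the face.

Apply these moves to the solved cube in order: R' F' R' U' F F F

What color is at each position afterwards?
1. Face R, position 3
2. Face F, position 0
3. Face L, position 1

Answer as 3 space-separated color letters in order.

Answer: Y B R

Derivation:
After move 1 (R'): R=RRRR U=WBWB F=GWGW D=YGYG B=YBYB
After move 2 (F'): F=WWGG U=WBRR R=GRYR D=OOYG L=OBOW
After move 3 (R'): R=RRGY U=WYRY F=WBGR D=OWYG B=GBOB
After move 4 (U'): U=YYWR F=OBGR R=WBGY B=RROB L=GBOW
After move 5 (F): F=GORB U=YYWB R=WBRY D=GWYG L=GOOW
After move 6 (F): F=RGBO U=YYWO R=WBBY D=RWYG L=GGOW
After move 7 (F): F=BROG U=YYWG R=WBOY D=BWYG L=GROW
Query 1: R[3] = Y
Query 2: F[0] = B
Query 3: L[1] = R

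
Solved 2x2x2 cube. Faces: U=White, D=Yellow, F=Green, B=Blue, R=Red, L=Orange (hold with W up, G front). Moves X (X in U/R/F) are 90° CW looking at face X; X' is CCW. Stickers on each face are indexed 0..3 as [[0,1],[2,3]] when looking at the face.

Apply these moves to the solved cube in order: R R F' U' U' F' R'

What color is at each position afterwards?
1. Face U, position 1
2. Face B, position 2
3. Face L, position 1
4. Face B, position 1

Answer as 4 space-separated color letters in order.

After move 1 (R): R=RRRR U=WGWG F=GYGY D=YBYB B=WBWB
After move 2 (R): R=RRRR U=WYWY F=GBGB D=YWYW B=GBGB
After move 3 (F'): F=BBGG U=WYRR R=WRYR D=OOYW L=OYOW
After move 4 (U'): U=YRWR F=OYGG R=BBYR B=WRGB L=GBOW
After move 5 (U'): U=RRYW F=GBGG R=OYYR B=BBGB L=WROW
After move 6 (F'): F=BGGG U=RROY R=OYOR D=RWYW L=WWOY
After move 7 (R'): R=YROO U=RGOB F=BRGY D=RGYG B=WBWB
Query 1: U[1] = G
Query 2: B[2] = W
Query 3: L[1] = W
Query 4: B[1] = B

Answer: G W W B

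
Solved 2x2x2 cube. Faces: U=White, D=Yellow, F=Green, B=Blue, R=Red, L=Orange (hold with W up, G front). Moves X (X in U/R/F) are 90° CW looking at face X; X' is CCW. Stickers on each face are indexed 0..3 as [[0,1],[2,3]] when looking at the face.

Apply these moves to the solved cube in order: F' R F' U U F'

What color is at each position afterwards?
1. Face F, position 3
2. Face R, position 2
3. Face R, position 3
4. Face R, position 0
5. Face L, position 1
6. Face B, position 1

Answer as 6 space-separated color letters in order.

Answer: G W R W W Y

Derivation:
After move 1 (F'): F=GGGG U=WWRR R=YRYR D=OOYY L=OWOW
After move 2 (R): R=YYRR U=WGRG F=GOGY D=OBYB B=RBWB
After move 3 (F'): F=OYGG U=WGYR R=BYOR D=WWYB L=OGOR
After move 4 (U): U=YWRG F=BYGG R=RBOR B=OGWB L=OYOR
After move 5 (U): U=RYGW F=RBGG R=OGOR B=OYWB L=BYOR
After move 6 (F'): F=BGRG U=RYOO R=WGWR D=YRYB L=BWOG
Query 1: F[3] = G
Query 2: R[2] = W
Query 3: R[3] = R
Query 4: R[0] = W
Query 5: L[1] = W
Query 6: B[1] = Y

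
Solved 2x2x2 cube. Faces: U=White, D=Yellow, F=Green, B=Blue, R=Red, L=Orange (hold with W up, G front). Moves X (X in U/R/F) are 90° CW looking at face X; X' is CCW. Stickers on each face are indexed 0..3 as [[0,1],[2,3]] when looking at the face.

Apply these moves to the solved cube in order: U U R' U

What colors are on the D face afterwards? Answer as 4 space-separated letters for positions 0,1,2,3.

After move 1 (U): U=WWWW F=RRGG R=BBRR B=OOBB L=GGOO
After move 2 (U): U=WWWW F=BBGG R=OORR B=GGBB L=RROO
After move 3 (R'): R=OROR U=WBWG F=BWGW D=YBYG B=YGYB
After move 4 (U): U=WWGB F=ORGW R=YGOR B=RRYB L=BWOO
Query: D face = YBYG

Answer: Y B Y G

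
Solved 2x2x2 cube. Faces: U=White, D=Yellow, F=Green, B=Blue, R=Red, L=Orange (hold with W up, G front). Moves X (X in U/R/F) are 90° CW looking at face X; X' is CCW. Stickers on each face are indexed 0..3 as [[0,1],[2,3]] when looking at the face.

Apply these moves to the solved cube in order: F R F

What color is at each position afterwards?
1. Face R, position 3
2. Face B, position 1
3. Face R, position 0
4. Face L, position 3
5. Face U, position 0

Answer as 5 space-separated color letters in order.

After move 1 (F): F=GGGG U=WWOO R=WRWR D=RRYY L=OYOY
After move 2 (R): R=WWRR U=WGOG F=GRGY D=RBYB B=OBWB
After move 3 (F): F=GGYR U=WGYY R=OWGR D=RWYB L=OROB
Query 1: R[3] = R
Query 2: B[1] = B
Query 3: R[0] = O
Query 4: L[3] = B
Query 5: U[0] = W

Answer: R B O B W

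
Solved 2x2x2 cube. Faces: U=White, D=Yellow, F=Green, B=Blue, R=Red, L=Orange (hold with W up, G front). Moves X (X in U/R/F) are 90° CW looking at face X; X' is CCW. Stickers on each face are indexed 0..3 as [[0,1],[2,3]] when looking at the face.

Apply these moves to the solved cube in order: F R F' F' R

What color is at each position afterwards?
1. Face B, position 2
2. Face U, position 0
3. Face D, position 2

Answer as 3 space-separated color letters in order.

After move 1 (F): F=GGGG U=WWOO R=WRWR D=RRYY L=OYOY
After move 2 (R): R=WWRR U=WGOG F=GRGY D=RBYB B=OBWB
After move 3 (F'): F=RYGG U=WGWR R=BWRR D=YYYB L=OGOO
After move 4 (F'): F=YGRG U=WGBR R=YWYR D=GOYB L=OROW
After move 5 (R): R=YYRW U=WGBG F=YORB D=GWYO B=RBGB
Query 1: B[2] = G
Query 2: U[0] = W
Query 3: D[2] = Y

Answer: G W Y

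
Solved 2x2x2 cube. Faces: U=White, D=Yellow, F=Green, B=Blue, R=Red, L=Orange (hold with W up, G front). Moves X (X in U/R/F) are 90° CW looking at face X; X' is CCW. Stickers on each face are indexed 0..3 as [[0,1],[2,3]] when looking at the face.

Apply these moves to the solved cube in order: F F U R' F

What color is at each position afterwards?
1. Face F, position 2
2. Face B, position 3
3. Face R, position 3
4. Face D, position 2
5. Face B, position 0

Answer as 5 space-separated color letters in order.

After move 1 (F): F=GGGG U=WWOO R=WRWR D=RRYY L=OYOY
After move 2 (F): F=GGGG U=WWYY R=OROR D=WWYY L=OROR
After move 3 (U): U=YWYW F=ORGG R=BBOR B=ORBB L=GGOR
After move 4 (R'): R=BRBO U=YBYO F=OWGW D=WRYG B=YRWB
After move 5 (F): F=GOWW U=YBRG R=YROO D=BBYG L=GWOR
Query 1: F[2] = W
Query 2: B[3] = B
Query 3: R[3] = O
Query 4: D[2] = Y
Query 5: B[0] = Y

Answer: W B O Y Y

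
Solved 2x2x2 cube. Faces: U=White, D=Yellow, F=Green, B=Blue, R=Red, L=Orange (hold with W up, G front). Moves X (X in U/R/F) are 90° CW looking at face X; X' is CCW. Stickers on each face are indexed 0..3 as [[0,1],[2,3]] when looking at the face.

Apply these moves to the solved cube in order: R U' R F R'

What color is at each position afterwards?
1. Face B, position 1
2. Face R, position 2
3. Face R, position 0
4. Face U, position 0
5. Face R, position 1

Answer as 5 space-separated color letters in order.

Answer: R W G G Y

Derivation:
After move 1 (R): R=RRRR U=WGWG F=GYGY D=YBYB B=WBWB
After move 2 (U'): U=GGWW F=OOGY R=GYRR B=RRWB L=WBOO
After move 3 (R): R=RGRY U=GOWY F=OBGB D=YWYR B=WRGB
After move 4 (F): F=GOBB U=GOOB R=WGYY D=RRYR L=WYOW
After move 5 (R'): R=GYWY U=GGOW F=GOBB D=ROYB B=RRRB
Query 1: B[1] = R
Query 2: R[2] = W
Query 3: R[0] = G
Query 4: U[0] = G
Query 5: R[1] = Y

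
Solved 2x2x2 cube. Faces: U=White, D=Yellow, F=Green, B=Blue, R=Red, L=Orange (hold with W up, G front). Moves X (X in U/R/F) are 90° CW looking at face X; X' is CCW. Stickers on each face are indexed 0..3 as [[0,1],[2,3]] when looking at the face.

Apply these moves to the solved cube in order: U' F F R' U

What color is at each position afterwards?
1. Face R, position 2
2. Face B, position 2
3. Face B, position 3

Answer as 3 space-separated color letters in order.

After move 1 (U'): U=WWWW F=OOGG R=GGRR B=RRBB L=BBOO
After move 2 (F): F=GOGO U=WWOB R=WGWR D=RGYY L=BYOY
After move 3 (F): F=GGOO U=WWYY R=OGBR D=WWYY L=BROG
After move 4 (R'): R=GROB U=WBYR F=GWOY D=WGYO B=YRWB
After move 5 (U): U=YWRB F=GROY R=YROB B=BRWB L=GWOG
Query 1: R[2] = O
Query 2: B[2] = W
Query 3: B[3] = B

Answer: O W B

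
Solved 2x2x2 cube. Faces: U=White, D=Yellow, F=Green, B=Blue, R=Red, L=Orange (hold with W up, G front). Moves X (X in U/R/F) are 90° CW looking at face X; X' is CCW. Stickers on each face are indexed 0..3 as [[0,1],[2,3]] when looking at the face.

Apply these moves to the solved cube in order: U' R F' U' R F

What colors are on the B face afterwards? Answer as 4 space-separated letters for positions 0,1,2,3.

Answer: R G R B

Derivation:
After move 1 (U'): U=WWWW F=OOGG R=GGRR B=RRBB L=BBOO
After move 2 (R): R=RGRG U=WOWG F=OYGY D=YBYR B=WRWB
After move 3 (F'): F=YYOG U=WORR R=BGYG D=BOYR L=BGOW
After move 4 (U'): U=ORWR F=BGOG R=YYYG B=BGWB L=WROW
After move 5 (R): R=YYGY U=OGWG F=BOOR D=BWYB B=RGRB
After move 6 (F): F=OBRO U=OGWR R=WYGY D=GYYB L=WBOW
Query: B face = RGRB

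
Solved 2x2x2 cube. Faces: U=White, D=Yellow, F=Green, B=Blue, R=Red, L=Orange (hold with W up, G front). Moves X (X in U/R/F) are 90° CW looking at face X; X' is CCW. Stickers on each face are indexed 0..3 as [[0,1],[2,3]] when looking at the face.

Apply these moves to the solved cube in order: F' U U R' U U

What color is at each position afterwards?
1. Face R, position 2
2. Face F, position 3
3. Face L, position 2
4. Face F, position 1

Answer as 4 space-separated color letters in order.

Answer: O W O G

Derivation:
After move 1 (F'): F=GGGG U=WWRR R=YRYR D=OOYY L=OWOW
After move 2 (U): U=RWRW F=YRGG R=BBYR B=OWBB L=GGOW
After move 3 (U): U=RRWW F=BBGG R=OWYR B=GGBB L=YROW
After move 4 (R'): R=WROY U=RBWG F=BRGW D=OBYG B=YGOB
After move 5 (U): U=WRGB F=WRGW R=YGOY B=YROB L=BROW
After move 6 (U): U=GWBR F=YGGW R=YROY B=BROB L=WROW
Query 1: R[2] = O
Query 2: F[3] = W
Query 3: L[2] = O
Query 4: F[1] = G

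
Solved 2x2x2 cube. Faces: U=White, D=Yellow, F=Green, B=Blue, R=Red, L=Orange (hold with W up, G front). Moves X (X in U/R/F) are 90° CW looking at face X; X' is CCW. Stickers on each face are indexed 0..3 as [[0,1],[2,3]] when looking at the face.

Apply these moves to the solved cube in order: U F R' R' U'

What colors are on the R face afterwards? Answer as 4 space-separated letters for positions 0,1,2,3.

Answer: G B B W

Derivation:
After move 1 (U): U=WWWW F=RRGG R=BBRR B=OOBB L=GGOO
After move 2 (F): F=GRGR U=WWOG R=WBWR D=RBYY L=GYOY
After move 3 (R'): R=BRWW U=WBOO F=GWGG D=RRYR B=YOBB
After move 4 (R'): R=RWBW U=WBOY F=GBGO D=RWYG B=RORB
After move 5 (U'): U=BYWO F=GYGO R=GBBW B=RWRB L=ROOY
Query: R face = GBBW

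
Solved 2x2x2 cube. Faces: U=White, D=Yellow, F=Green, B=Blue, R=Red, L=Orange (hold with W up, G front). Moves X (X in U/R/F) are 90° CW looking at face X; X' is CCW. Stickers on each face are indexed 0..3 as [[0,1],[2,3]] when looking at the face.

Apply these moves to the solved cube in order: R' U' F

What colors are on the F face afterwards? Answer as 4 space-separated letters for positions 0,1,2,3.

Answer: G O W O

Derivation:
After move 1 (R'): R=RRRR U=WBWB F=GWGW D=YGYG B=YBYB
After move 2 (U'): U=BBWW F=OOGW R=GWRR B=RRYB L=YBOO
After move 3 (F): F=GOWO U=BBOB R=WWWR D=RGYG L=YYOG
Query: F face = GOWO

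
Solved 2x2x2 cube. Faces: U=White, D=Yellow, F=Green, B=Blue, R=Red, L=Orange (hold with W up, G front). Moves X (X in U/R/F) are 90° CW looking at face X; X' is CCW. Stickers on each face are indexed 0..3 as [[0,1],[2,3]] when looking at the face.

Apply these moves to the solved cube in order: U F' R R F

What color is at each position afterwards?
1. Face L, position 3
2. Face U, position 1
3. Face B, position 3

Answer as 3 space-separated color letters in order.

Answer: W O B

Derivation:
After move 1 (U): U=WWWW F=RRGG R=BBRR B=OOBB L=GGOO
After move 2 (F'): F=RGRG U=WWBR R=YBYR D=GOYY L=GWOW
After move 3 (R): R=YYRB U=WGBG F=RORY D=GBYO B=ROWB
After move 4 (R): R=RYBY U=WOBY F=RBRO D=GWYR B=GOGB
After move 5 (F): F=RROB U=WOWW R=BYYY D=BRYR L=GGOW
Query 1: L[3] = W
Query 2: U[1] = O
Query 3: B[3] = B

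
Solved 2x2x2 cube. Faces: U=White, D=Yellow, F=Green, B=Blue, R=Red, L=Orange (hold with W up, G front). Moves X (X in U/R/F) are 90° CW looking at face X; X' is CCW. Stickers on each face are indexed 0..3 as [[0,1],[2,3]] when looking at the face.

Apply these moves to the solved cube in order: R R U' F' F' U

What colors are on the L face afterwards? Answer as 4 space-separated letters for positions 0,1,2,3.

Answer: B G O G

Derivation:
After move 1 (R): R=RRRR U=WGWG F=GYGY D=YBYB B=WBWB
After move 2 (R): R=RRRR U=WYWY F=GBGB D=YWYW B=GBGB
After move 3 (U'): U=YYWW F=OOGB R=GBRR B=RRGB L=GBOO
After move 4 (F'): F=OBOG U=YYGR R=WBYR D=BOYW L=GWOW
After move 5 (F'): F=BGOO U=YYWY R=OBBR D=WWYW L=GROG
After move 6 (U): U=WYYY F=OBOO R=RRBR B=GRGB L=BGOG
Query: L face = BGOG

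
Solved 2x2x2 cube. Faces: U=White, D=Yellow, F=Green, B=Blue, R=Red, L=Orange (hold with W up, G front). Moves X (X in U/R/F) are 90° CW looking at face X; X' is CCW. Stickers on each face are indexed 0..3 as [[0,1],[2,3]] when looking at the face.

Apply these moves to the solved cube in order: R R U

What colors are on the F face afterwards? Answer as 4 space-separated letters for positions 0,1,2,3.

After move 1 (R): R=RRRR U=WGWG F=GYGY D=YBYB B=WBWB
After move 2 (R): R=RRRR U=WYWY F=GBGB D=YWYW B=GBGB
After move 3 (U): U=WWYY F=RRGB R=GBRR B=OOGB L=GBOO
Query: F face = RRGB

Answer: R R G B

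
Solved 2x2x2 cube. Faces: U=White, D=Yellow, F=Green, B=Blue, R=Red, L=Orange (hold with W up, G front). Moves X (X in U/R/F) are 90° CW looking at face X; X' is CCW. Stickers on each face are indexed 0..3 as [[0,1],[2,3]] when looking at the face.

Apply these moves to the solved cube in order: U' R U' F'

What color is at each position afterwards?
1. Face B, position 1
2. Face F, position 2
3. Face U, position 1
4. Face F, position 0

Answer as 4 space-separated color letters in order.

Answer: G B G B

Derivation:
After move 1 (U'): U=WWWW F=OOGG R=GGRR B=RRBB L=BBOO
After move 2 (R): R=RGRG U=WOWG F=OYGY D=YBYR B=WRWB
After move 3 (U'): U=OGWW F=BBGY R=OYRG B=RGWB L=WROO
After move 4 (F'): F=BYBG U=OGOR R=BYYG D=ROYR L=WWOW
Query 1: B[1] = G
Query 2: F[2] = B
Query 3: U[1] = G
Query 4: F[0] = B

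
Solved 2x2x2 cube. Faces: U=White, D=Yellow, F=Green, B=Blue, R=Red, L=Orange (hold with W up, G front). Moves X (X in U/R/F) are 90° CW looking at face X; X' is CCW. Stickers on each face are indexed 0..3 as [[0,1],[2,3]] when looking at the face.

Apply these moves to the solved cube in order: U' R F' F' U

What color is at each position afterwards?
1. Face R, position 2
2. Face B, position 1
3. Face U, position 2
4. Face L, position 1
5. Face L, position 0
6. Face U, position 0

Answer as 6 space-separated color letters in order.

After move 1 (U'): U=WWWW F=OOGG R=GGRR B=RRBB L=BBOO
After move 2 (R): R=RGRG U=WOWG F=OYGY D=YBYR B=WRWB
After move 3 (F'): F=YYOG U=WORR R=BGYG D=BOYR L=BGOW
After move 4 (F'): F=YGYO U=WOBY R=OGBG D=GWYR L=BROR
After move 5 (U): U=BWYO F=OGYO R=WRBG B=BRWB L=YGOR
Query 1: R[2] = B
Query 2: B[1] = R
Query 3: U[2] = Y
Query 4: L[1] = G
Query 5: L[0] = Y
Query 6: U[0] = B

Answer: B R Y G Y B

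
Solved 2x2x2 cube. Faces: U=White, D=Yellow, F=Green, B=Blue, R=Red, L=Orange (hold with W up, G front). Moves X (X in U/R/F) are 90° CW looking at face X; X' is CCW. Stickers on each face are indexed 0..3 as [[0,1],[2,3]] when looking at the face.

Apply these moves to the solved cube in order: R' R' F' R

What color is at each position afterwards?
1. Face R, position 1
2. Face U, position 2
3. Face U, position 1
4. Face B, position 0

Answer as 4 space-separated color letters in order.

Answer: W R B R

Derivation:
After move 1 (R'): R=RRRR U=WBWB F=GWGW D=YGYG B=YBYB
After move 2 (R'): R=RRRR U=WYWY F=GBGB D=YWYW B=GBGB
After move 3 (F'): F=BBGG U=WYRR R=WRYR D=OOYW L=OYOW
After move 4 (R): R=YWRR U=WBRG F=BOGW D=OGYG B=RBYB
Query 1: R[1] = W
Query 2: U[2] = R
Query 3: U[1] = B
Query 4: B[0] = R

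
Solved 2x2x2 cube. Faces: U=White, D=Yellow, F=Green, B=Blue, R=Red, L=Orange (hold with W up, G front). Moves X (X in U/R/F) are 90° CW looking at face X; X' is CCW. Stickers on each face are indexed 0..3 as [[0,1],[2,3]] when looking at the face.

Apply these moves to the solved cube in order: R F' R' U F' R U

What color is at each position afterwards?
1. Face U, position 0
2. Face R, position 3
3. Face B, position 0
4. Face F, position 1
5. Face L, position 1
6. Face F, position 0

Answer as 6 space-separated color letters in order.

After move 1 (R): R=RRRR U=WGWG F=GYGY D=YBYB B=WBWB
After move 2 (F'): F=YYGG U=WGRR R=BRYR D=OOYB L=OGOW
After move 3 (R'): R=RRBY U=WWRW F=YGGR D=OYYG B=BBOB
After move 4 (U): U=RWWW F=RRGR R=BBBY B=OGOB L=YGOW
After move 5 (F'): F=RRRG U=RWBB R=YBOY D=GWYG L=YWOW
After move 6 (R): R=OYYB U=RRBG F=RWRG D=GOYO B=BGWB
After move 7 (U): U=BRGR F=OYRG R=BGYB B=YWWB L=RWOW
Query 1: U[0] = B
Query 2: R[3] = B
Query 3: B[0] = Y
Query 4: F[1] = Y
Query 5: L[1] = W
Query 6: F[0] = O

Answer: B B Y Y W O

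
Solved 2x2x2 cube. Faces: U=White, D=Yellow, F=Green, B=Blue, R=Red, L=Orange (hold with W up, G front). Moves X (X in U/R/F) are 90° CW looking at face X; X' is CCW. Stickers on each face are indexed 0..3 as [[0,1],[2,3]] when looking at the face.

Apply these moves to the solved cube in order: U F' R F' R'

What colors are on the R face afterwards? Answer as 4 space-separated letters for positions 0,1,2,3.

After move 1 (U): U=WWWW F=RRGG R=BBRR B=OOBB L=GGOO
After move 2 (F'): F=RGRG U=WWBR R=YBYR D=GOYY L=GWOW
After move 3 (R): R=YYRB U=WGBG F=RORY D=GBYO B=ROWB
After move 4 (F'): F=OYRR U=WGYR R=BYGB D=WWYO L=GGOB
After move 5 (R'): R=YBBG U=WWYR F=OGRR D=WYYR B=OOWB
Query: R face = YBBG

Answer: Y B B G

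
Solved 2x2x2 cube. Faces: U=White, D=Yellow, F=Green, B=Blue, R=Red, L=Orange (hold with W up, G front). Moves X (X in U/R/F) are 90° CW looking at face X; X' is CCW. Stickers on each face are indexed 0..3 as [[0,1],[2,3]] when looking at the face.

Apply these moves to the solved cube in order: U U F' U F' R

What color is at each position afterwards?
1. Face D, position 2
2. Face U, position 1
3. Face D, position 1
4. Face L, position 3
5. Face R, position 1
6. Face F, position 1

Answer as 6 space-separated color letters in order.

Answer: Y G B R O W

Derivation:
After move 1 (U): U=WWWW F=RRGG R=BBRR B=OOBB L=GGOO
After move 2 (U): U=WWWW F=BBGG R=OORR B=GGBB L=RROO
After move 3 (F'): F=BGBG U=WWOR R=YOYR D=ROYY L=RWOW
After move 4 (U): U=OWRW F=YOBG R=GGYR B=RWBB L=BGOW
After move 5 (F'): F=OGYB U=OWGY R=OGRR D=GWYY L=BWOR
After move 6 (R): R=RORG U=OGGB F=OWYY D=GBYR B=YWWB
Query 1: D[2] = Y
Query 2: U[1] = G
Query 3: D[1] = B
Query 4: L[3] = R
Query 5: R[1] = O
Query 6: F[1] = W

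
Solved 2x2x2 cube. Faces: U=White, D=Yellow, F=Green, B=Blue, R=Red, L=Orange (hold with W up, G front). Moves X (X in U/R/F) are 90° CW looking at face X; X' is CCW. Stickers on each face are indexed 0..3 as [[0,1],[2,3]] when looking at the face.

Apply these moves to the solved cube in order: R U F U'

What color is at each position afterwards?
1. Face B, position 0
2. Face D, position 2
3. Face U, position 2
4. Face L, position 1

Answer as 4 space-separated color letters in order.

After move 1 (R): R=RRRR U=WGWG F=GYGY D=YBYB B=WBWB
After move 2 (U): U=WWGG F=RRGY R=WBRR B=OOWB L=GYOO
After move 3 (F): F=GRYR U=WWOY R=GBGR D=RWYB L=GYOB
After move 4 (U'): U=WYWO F=GYYR R=GRGR B=GBWB L=OOOB
Query 1: B[0] = G
Query 2: D[2] = Y
Query 3: U[2] = W
Query 4: L[1] = O

Answer: G Y W O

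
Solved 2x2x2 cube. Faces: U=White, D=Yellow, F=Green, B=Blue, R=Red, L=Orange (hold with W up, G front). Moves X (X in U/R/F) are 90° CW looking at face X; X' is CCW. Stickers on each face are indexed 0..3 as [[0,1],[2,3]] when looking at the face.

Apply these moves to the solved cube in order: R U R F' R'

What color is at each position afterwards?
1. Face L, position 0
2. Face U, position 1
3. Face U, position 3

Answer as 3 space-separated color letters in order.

Answer: G W G

Derivation:
After move 1 (R): R=RRRR U=WGWG F=GYGY D=YBYB B=WBWB
After move 2 (U): U=WWGG F=RRGY R=WBRR B=OOWB L=GYOO
After move 3 (R): R=RWRB U=WRGY F=RBGB D=YWYO B=GOWB
After move 4 (F'): F=BBRG U=WRRR R=WWYB D=YOYO L=GYOG
After move 5 (R'): R=WBWY U=WWRG F=BRRR D=YBYG B=OOOB
Query 1: L[0] = G
Query 2: U[1] = W
Query 3: U[3] = G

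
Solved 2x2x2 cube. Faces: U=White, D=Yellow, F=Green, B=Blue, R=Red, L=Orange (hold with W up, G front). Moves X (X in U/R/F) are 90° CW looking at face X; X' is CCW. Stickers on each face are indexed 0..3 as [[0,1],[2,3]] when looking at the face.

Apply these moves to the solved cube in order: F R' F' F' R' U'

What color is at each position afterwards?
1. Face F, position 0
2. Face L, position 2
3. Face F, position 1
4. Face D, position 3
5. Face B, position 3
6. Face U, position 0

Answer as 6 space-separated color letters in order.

After move 1 (F): F=GGGG U=WWOO R=WRWR D=RRYY L=OYOY
After move 2 (R'): R=RRWW U=WBOB F=GWGO D=RGYG B=YBRB
After move 3 (F'): F=WOGG U=WBRW R=GRRW D=YYYG L=OBOO
After move 4 (F'): F=OGWG U=WBGR R=YRYW D=BOYG L=OWOR
After move 5 (R'): R=RWYY U=WRGY F=OBWR D=BGYG B=GBOB
After move 6 (U'): U=RYWG F=OWWR R=OBYY B=RWOB L=GBOR
Query 1: F[0] = O
Query 2: L[2] = O
Query 3: F[1] = W
Query 4: D[3] = G
Query 5: B[3] = B
Query 6: U[0] = R

Answer: O O W G B R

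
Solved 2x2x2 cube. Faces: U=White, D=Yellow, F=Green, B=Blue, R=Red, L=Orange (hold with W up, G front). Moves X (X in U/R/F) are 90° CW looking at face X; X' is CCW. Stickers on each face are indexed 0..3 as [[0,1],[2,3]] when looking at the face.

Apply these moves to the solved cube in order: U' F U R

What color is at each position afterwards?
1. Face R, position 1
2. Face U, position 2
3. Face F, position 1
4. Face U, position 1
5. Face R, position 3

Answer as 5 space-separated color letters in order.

After move 1 (U'): U=WWWW F=OOGG R=GGRR B=RRBB L=BBOO
After move 2 (F): F=GOGO U=WWOB R=WGWR D=RGYY L=BYOY
After move 3 (U): U=OWBW F=WGGO R=RRWR B=BYBB L=GOOY
After move 4 (R): R=WRRR U=OGBO F=WGGY D=RBYB B=WYWB
Query 1: R[1] = R
Query 2: U[2] = B
Query 3: F[1] = G
Query 4: U[1] = G
Query 5: R[3] = R

Answer: R B G G R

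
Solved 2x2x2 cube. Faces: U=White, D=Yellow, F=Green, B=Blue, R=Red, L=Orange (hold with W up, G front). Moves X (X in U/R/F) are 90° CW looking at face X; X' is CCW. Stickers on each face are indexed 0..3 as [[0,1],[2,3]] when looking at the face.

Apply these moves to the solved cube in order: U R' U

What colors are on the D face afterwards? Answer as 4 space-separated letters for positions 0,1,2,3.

Answer: Y R Y G

Derivation:
After move 1 (U): U=WWWW F=RRGG R=BBRR B=OOBB L=GGOO
After move 2 (R'): R=BRBR U=WBWO F=RWGW D=YRYG B=YOYB
After move 3 (U): U=WWOB F=BRGW R=YOBR B=GGYB L=RWOO
Query: D face = YRYG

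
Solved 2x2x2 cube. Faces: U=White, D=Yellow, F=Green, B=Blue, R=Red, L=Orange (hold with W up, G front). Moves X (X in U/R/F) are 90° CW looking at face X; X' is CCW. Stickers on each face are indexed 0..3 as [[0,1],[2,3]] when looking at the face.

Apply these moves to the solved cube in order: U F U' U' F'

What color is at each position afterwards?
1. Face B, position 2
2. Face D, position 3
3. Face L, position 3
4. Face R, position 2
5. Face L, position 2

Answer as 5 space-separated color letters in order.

Answer: B Y W R O

Derivation:
After move 1 (U): U=WWWW F=RRGG R=BBRR B=OOBB L=GGOO
After move 2 (F): F=GRGR U=WWOG R=WBWR D=RBYY L=GYOY
After move 3 (U'): U=WGWO F=GYGR R=GRWR B=WBBB L=OOOY
After move 4 (U'): U=GOWW F=OOGR R=GYWR B=GRBB L=WBOY
After move 5 (F'): F=OROG U=GOGW R=BYRR D=BYYY L=WWOW
Query 1: B[2] = B
Query 2: D[3] = Y
Query 3: L[3] = W
Query 4: R[2] = R
Query 5: L[2] = O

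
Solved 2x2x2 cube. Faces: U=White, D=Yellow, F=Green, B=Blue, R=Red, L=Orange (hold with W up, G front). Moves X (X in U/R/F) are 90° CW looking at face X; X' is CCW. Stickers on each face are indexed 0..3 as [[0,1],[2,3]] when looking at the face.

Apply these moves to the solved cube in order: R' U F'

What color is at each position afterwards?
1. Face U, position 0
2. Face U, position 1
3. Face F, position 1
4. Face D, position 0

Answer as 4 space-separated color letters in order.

After move 1 (R'): R=RRRR U=WBWB F=GWGW D=YGYG B=YBYB
After move 2 (U): U=WWBB F=RRGW R=YBRR B=OOYB L=GWOO
After move 3 (F'): F=RWRG U=WWYR R=GBYR D=WOYG L=GBOB
Query 1: U[0] = W
Query 2: U[1] = W
Query 3: F[1] = W
Query 4: D[0] = W

Answer: W W W W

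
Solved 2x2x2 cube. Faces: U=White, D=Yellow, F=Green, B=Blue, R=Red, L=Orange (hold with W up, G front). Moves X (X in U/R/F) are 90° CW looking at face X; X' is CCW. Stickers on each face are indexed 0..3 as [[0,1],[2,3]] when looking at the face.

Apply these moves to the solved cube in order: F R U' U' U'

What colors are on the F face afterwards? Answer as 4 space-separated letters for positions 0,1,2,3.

After move 1 (F): F=GGGG U=WWOO R=WRWR D=RRYY L=OYOY
After move 2 (R): R=WWRR U=WGOG F=GRGY D=RBYB B=OBWB
After move 3 (U'): U=GGWO F=OYGY R=GRRR B=WWWB L=OBOY
After move 4 (U'): U=GOGW F=OBGY R=OYRR B=GRWB L=WWOY
After move 5 (U'): U=OWGG F=WWGY R=OBRR B=OYWB L=GROY
Query: F face = WWGY

Answer: W W G Y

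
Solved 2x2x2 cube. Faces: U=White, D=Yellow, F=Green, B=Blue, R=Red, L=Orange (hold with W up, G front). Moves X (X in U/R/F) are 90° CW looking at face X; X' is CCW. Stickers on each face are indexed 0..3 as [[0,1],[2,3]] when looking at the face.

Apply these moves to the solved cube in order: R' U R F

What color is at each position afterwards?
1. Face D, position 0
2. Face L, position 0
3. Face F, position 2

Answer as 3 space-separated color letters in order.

Answer: R G G

Derivation:
After move 1 (R'): R=RRRR U=WBWB F=GWGW D=YGYG B=YBYB
After move 2 (U): U=WWBB F=RRGW R=YBRR B=OOYB L=GWOO
After move 3 (R): R=RYRB U=WRBW F=RGGG D=YYYO B=BOWB
After move 4 (F): F=GRGG U=WROW R=BYWB D=RRYO L=GYOY
Query 1: D[0] = R
Query 2: L[0] = G
Query 3: F[2] = G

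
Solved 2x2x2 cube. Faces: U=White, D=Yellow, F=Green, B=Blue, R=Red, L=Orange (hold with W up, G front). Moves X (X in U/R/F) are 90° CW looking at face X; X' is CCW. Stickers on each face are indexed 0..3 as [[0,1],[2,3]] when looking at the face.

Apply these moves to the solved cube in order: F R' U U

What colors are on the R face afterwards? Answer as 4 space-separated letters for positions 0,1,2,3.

After move 1 (F): F=GGGG U=WWOO R=WRWR D=RRYY L=OYOY
After move 2 (R'): R=RRWW U=WBOB F=GWGO D=RGYG B=YBRB
After move 3 (U): U=OWBB F=RRGO R=YBWW B=OYRB L=GWOY
After move 4 (U): U=BOBW F=YBGO R=OYWW B=GWRB L=RROY
Query: R face = OYWW

Answer: O Y W W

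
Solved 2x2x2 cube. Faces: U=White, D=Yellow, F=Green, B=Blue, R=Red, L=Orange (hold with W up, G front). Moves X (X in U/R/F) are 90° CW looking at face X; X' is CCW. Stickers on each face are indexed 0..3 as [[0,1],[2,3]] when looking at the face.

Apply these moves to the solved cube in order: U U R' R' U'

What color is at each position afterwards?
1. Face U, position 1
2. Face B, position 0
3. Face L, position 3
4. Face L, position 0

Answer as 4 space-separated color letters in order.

After move 1 (U): U=WWWW F=RRGG R=BBRR B=OOBB L=GGOO
After move 2 (U): U=WWWW F=BBGG R=OORR B=GGBB L=RROO
After move 3 (R'): R=OROR U=WBWG F=BWGW D=YBYG B=YGYB
After move 4 (R'): R=RROO U=WYWY F=BBGG D=YWYW B=GGBB
After move 5 (U'): U=YYWW F=RRGG R=BBOO B=RRBB L=GGOO
Query 1: U[1] = Y
Query 2: B[0] = R
Query 3: L[3] = O
Query 4: L[0] = G

Answer: Y R O G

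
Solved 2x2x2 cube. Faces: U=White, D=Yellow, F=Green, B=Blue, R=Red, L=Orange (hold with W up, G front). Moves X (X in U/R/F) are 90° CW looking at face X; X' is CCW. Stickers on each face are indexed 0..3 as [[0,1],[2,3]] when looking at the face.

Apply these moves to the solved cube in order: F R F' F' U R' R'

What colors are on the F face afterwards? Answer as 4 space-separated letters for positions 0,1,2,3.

Answer: Y W R O

Derivation:
After move 1 (F): F=GGGG U=WWOO R=WRWR D=RRYY L=OYOY
After move 2 (R): R=WWRR U=WGOG F=GRGY D=RBYB B=OBWB
After move 3 (F'): F=RYGG U=WGWR R=BWRR D=YYYB L=OGOO
After move 4 (F'): F=YGRG U=WGBR R=YWYR D=GOYB L=OROW
After move 5 (U): U=BWRG F=YWRG R=OBYR B=ORWB L=YGOW
After move 6 (R'): R=BROY U=BWRO F=YWRG D=GWYG B=BROB
After move 7 (R'): R=RYBO U=BORB F=YWRO D=GWYG B=GRWB
Query: F face = YWRO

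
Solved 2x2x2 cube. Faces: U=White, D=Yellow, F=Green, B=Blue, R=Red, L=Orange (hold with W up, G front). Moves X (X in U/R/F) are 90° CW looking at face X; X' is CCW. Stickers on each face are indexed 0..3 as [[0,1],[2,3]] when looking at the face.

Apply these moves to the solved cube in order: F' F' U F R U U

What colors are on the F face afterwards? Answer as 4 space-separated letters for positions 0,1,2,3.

Answer: G R G Y

Derivation:
After move 1 (F'): F=GGGG U=WWRR R=YRYR D=OOYY L=OWOW
After move 2 (F'): F=GGGG U=WWYY R=OROR D=WWYY L=OROR
After move 3 (U): U=YWYW F=ORGG R=BBOR B=ORBB L=GGOR
After move 4 (F): F=GOGR U=YWRG R=YBWR D=OBYY L=GWOW
After move 5 (R): R=WYRB U=YORR F=GBGY D=OBYO B=GRWB
After move 6 (U): U=RYRO F=WYGY R=GRRB B=GWWB L=GBOW
After move 7 (U): U=RROY F=GRGY R=GWRB B=GBWB L=WYOW
Query: F face = GRGY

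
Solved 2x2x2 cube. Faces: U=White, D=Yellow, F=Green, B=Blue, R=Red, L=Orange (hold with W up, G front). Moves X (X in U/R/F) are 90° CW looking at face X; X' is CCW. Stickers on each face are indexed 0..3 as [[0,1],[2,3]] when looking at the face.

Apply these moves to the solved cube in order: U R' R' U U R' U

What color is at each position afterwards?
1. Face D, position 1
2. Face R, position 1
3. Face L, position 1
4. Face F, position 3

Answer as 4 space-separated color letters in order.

Answer: O B W W

Derivation:
After move 1 (U): U=WWWW F=RRGG R=BBRR B=OOBB L=GGOO
After move 2 (R'): R=BRBR U=WBWO F=RWGW D=YRYG B=YOYB
After move 3 (R'): R=RRBB U=WYWY F=RBGO D=YWYW B=GORB
After move 4 (U): U=WWYY F=RRGO R=GOBB B=GGRB L=RBOO
After move 5 (U): U=YWYW F=GOGO R=GGBB B=RBRB L=RROO
After move 6 (R'): R=GBGB U=YRYR F=GWGW D=YOYO B=WBWB
After move 7 (U): U=YYRR F=GBGW R=WBGB B=RRWB L=GWOO
Query 1: D[1] = O
Query 2: R[1] = B
Query 3: L[1] = W
Query 4: F[3] = W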